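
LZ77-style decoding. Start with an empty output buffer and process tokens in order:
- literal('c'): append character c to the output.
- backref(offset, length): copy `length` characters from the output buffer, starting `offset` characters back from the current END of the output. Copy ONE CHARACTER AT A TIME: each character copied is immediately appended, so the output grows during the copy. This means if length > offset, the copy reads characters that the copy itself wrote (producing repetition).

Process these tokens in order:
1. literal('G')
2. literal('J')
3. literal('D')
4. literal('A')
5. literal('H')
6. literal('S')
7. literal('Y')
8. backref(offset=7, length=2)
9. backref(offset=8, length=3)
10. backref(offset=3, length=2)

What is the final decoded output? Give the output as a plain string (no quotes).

Answer: GJDAHSYGJJDAJD

Derivation:
Token 1: literal('G'). Output: "G"
Token 2: literal('J'). Output: "GJ"
Token 3: literal('D'). Output: "GJD"
Token 4: literal('A'). Output: "GJDA"
Token 5: literal('H'). Output: "GJDAH"
Token 6: literal('S'). Output: "GJDAHS"
Token 7: literal('Y'). Output: "GJDAHSY"
Token 8: backref(off=7, len=2). Copied 'GJ' from pos 0. Output: "GJDAHSYGJ"
Token 9: backref(off=8, len=3). Copied 'JDA' from pos 1. Output: "GJDAHSYGJJDA"
Token 10: backref(off=3, len=2). Copied 'JD' from pos 9. Output: "GJDAHSYGJJDAJD"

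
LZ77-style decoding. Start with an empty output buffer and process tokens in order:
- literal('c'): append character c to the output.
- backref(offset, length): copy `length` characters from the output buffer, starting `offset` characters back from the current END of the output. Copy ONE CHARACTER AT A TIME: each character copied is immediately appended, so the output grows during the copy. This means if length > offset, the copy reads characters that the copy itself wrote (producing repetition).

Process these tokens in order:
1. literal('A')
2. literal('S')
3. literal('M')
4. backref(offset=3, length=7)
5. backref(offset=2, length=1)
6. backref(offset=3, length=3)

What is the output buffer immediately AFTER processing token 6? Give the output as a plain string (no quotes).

Token 1: literal('A'). Output: "A"
Token 2: literal('S'). Output: "AS"
Token 3: literal('M'). Output: "ASM"
Token 4: backref(off=3, len=7) (overlapping!). Copied 'ASMASMA' from pos 0. Output: "ASMASMASMA"
Token 5: backref(off=2, len=1). Copied 'M' from pos 8. Output: "ASMASMASMAM"
Token 6: backref(off=3, len=3). Copied 'MAM' from pos 8. Output: "ASMASMASMAMMAM"

Answer: ASMASMASMAMMAM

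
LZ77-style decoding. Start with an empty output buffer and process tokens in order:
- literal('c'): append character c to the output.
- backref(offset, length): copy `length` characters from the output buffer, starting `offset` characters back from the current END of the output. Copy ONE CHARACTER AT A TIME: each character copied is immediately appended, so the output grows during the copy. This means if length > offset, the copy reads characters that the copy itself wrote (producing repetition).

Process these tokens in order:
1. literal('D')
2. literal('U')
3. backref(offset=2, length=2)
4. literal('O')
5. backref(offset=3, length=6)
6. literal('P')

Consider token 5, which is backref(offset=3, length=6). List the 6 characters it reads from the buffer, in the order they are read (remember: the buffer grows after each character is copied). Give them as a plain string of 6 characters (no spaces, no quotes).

Token 1: literal('D'). Output: "D"
Token 2: literal('U'). Output: "DU"
Token 3: backref(off=2, len=2). Copied 'DU' from pos 0. Output: "DUDU"
Token 4: literal('O'). Output: "DUDUO"
Token 5: backref(off=3, len=6). Buffer before: "DUDUO" (len 5)
  byte 1: read out[2]='D', append. Buffer now: "DUDUOD"
  byte 2: read out[3]='U', append. Buffer now: "DUDUODU"
  byte 3: read out[4]='O', append. Buffer now: "DUDUODUO"
  byte 4: read out[5]='D', append. Buffer now: "DUDUODUOD"
  byte 5: read out[6]='U', append. Buffer now: "DUDUODUODU"
  byte 6: read out[7]='O', append. Buffer now: "DUDUODUODUO"

Answer: DUODUO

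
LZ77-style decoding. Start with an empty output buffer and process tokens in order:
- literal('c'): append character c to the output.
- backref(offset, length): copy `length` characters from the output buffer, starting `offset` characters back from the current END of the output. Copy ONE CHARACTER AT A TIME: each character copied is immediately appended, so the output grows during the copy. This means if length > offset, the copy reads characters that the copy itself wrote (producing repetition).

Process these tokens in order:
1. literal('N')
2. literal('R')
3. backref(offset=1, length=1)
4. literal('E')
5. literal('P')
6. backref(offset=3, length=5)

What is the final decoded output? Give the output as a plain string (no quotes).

Token 1: literal('N'). Output: "N"
Token 2: literal('R'). Output: "NR"
Token 3: backref(off=1, len=1). Copied 'R' from pos 1. Output: "NRR"
Token 4: literal('E'). Output: "NRRE"
Token 5: literal('P'). Output: "NRREP"
Token 6: backref(off=3, len=5) (overlapping!). Copied 'REPRE' from pos 2. Output: "NRREPREPRE"

Answer: NRREPREPRE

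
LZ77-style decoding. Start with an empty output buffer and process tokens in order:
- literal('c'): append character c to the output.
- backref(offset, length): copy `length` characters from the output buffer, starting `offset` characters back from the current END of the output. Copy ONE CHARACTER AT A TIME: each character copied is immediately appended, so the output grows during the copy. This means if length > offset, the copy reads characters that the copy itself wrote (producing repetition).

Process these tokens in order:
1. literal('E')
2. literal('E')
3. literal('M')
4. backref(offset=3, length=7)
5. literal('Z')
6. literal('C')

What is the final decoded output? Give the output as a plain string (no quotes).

Token 1: literal('E'). Output: "E"
Token 2: literal('E'). Output: "EE"
Token 3: literal('M'). Output: "EEM"
Token 4: backref(off=3, len=7) (overlapping!). Copied 'EEMEEME' from pos 0. Output: "EEMEEMEEME"
Token 5: literal('Z'). Output: "EEMEEMEEMEZ"
Token 6: literal('C'). Output: "EEMEEMEEMEZC"

Answer: EEMEEMEEMEZC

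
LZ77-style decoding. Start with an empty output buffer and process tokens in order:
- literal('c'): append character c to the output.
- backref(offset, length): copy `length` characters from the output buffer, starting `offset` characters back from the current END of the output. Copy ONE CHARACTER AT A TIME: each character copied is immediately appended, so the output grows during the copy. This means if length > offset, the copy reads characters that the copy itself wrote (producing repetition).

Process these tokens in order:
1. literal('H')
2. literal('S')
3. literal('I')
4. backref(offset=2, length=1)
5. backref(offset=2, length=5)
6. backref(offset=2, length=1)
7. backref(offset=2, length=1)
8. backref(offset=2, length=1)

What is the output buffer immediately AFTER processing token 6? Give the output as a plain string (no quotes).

Token 1: literal('H'). Output: "H"
Token 2: literal('S'). Output: "HS"
Token 3: literal('I'). Output: "HSI"
Token 4: backref(off=2, len=1). Copied 'S' from pos 1. Output: "HSIS"
Token 5: backref(off=2, len=5) (overlapping!). Copied 'ISISI' from pos 2. Output: "HSISISISI"
Token 6: backref(off=2, len=1). Copied 'S' from pos 7. Output: "HSISISISIS"

Answer: HSISISISIS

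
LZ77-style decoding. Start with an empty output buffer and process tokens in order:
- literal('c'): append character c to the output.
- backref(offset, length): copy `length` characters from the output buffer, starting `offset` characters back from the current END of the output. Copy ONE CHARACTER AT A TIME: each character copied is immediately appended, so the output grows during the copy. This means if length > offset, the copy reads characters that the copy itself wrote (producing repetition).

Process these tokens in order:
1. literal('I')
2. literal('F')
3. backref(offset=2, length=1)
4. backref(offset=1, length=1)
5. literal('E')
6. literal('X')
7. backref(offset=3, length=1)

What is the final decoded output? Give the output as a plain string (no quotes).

Answer: IFIIEXI

Derivation:
Token 1: literal('I'). Output: "I"
Token 2: literal('F'). Output: "IF"
Token 3: backref(off=2, len=1). Copied 'I' from pos 0. Output: "IFI"
Token 4: backref(off=1, len=1). Copied 'I' from pos 2. Output: "IFII"
Token 5: literal('E'). Output: "IFIIE"
Token 6: literal('X'). Output: "IFIIEX"
Token 7: backref(off=3, len=1). Copied 'I' from pos 3. Output: "IFIIEXI"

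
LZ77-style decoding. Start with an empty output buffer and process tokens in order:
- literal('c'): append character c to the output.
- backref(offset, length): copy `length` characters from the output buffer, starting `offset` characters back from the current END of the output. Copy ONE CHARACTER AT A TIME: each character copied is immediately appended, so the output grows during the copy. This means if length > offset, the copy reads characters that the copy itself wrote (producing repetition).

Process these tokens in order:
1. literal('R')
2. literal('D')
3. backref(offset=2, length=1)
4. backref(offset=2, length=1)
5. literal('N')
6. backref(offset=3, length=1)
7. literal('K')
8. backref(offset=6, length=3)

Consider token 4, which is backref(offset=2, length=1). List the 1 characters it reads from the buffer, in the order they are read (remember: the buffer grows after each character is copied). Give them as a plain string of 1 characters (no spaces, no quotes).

Token 1: literal('R'). Output: "R"
Token 2: literal('D'). Output: "RD"
Token 3: backref(off=2, len=1). Copied 'R' from pos 0. Output: "RDR"
Token 4: backref(off=2, len=1). Buffer before: "RDR" (len 3)
  byte 1: read out[1]='D', append. Buffer now: "RDRD"

Answer: D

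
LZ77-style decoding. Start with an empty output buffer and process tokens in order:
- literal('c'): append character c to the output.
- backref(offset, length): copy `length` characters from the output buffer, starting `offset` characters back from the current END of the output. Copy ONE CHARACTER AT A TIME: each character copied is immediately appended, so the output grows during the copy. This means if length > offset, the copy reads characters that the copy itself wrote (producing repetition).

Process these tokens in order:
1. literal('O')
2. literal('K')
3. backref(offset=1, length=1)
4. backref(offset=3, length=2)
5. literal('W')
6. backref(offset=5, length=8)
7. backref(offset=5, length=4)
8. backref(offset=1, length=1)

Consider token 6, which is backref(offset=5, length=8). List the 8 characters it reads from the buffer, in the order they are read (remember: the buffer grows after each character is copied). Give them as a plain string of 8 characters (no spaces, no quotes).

Answer: KKOKWKKO

Derivation:
Token 1: literal('O'). Output: "O"
Token 2: literal('K'). Output: "OK"
Token 3: backref(off=1, len=1). Copied 'K' from pos 1. Output: "OKK"
Token 4: backref(off=3, len=2). Copied 'OK' from pos 0. Output: "OKKOK"
Token 5: literal('W'). Output: "OKKOKW"
Token 6: backref(off=5, len=8). Buffer before: "OKKOKW" (len 6)
  byte 1: read out[1]='K', append. Buffer now: "OKKOKWK"
  byte 2: read out[2]='K', append. Buffer now: "OKKOKWKK"
  byte 3: read out[3]='O', append. Buffer now: "OKKOKWKKO"
  byte 4: read out[4]='K', append. Buffer now: "OKKOKWKKOK"
  byte 5: read out[5]='W', append. Buffer now: "OKKOKWKKOKW"
  byte 6: read out[6]='K', append. Buffer now: "OKKOKWKKOKWK"
  byte 7: read out[7]='K', append. Buffer now: "OKKOKWKKOKWKK"
  byte 8: read out[8]='O', append. Buffer now: "OKKOKWKKOKWKKO"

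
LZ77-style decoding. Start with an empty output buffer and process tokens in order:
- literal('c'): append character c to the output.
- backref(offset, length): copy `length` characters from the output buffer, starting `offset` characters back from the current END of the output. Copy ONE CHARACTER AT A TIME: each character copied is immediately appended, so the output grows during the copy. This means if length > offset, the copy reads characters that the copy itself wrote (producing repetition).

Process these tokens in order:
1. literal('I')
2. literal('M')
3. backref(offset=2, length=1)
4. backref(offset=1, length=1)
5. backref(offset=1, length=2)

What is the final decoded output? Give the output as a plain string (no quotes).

Token 1: literal('I'). Output: "I"
Token 2: literal('M'). Output: "IM"
Token 3: backref(off=2, len=1). Copied 'I' from pos 0. Output: "IMI"
Token 4: backref(off=1, len=1). Copied 'I' from pos 2. Output: "IMII"
Token 5: backref(off=1, len=2) (overlapping!). Copied 'II' from pos 3. Output: "IMIIII"

Answer: IMIIII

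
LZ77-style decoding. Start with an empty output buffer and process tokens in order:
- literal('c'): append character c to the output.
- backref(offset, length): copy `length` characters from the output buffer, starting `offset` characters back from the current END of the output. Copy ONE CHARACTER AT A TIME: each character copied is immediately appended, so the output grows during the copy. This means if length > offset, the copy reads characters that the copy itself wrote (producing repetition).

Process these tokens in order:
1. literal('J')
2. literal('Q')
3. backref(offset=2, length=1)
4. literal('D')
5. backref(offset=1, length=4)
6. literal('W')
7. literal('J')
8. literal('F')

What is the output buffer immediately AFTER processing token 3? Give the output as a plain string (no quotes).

Answer: JQJ

Derivation:
Token 1: literal('J'). Output: "J"
Token 2: literal('Q'). Output: "JQ"
Token 3: backref(off=2, len=1). Copied 'J' from pos 0. Output: "JQJ"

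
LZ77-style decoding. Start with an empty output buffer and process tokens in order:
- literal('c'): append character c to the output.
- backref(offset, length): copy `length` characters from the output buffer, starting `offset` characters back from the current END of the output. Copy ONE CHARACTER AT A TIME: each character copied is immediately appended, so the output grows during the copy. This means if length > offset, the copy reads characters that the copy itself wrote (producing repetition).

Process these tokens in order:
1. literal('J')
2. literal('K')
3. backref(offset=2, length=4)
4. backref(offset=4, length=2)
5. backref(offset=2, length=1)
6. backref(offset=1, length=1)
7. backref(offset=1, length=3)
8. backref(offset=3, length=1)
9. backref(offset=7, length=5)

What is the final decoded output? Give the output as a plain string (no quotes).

Answer: JKJKJKJKJJJJJJKJJJJ

Derivation:
Token 1: literal('J'). Output: "J"
Token 2: literal('K'). Output: "JK"
Token 3: backref(off=2, len=4) (overlapping!). Copied 'JKJK' from pos 0. Output: "JKJKJK"
Token 4: backref(off=4, len=2). Copied 'JK' from pos 2. Output: "JKJKJKJK"
Token 5: backref(off=2, len=1). Copied 'J' from pos 6. Output: "JKJKJKJKJ"
Token 6: backref(off=1, len=1). Copied 'J' from pos 8. Output: "JKJKJKJKJJ"
Token 7: backref(off=1, len=3) (overlapping!). Copied 'JJJ' from pos 9. Output: "JKJKJKJKJJJJJ"
Token 8: backref(off=3, len=1). Copied 'J' from pos 10. Output: "JKJKJKJKJJJJJJ"
Token 9: backref(off=7, len=5). Copied 'KJJJJ' from pos 7. Output: "JKJKJKJKJJJJJJKJJJJ"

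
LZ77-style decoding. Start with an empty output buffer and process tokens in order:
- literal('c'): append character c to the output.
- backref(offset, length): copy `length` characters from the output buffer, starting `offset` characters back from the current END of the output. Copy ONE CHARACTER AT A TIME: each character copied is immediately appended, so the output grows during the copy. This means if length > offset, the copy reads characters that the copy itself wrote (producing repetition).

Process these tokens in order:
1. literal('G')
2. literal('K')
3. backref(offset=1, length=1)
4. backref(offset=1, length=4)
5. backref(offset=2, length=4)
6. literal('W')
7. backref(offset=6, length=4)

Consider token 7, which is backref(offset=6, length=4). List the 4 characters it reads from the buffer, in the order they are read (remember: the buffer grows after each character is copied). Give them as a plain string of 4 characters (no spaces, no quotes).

Token 1: literal('G'). Output: "G"
Token 2: literal('K'). Output: "GK"
Token 3: backref(off=1, len=1). Copied 'K' from pos 1. Output: "GKK"
Token 4: backref(off=1, len=4) (overlapping!). Copied 'KKKK' from pos 2. Output: "GKKKKKK"
Token 5: backref(off=2, len=4) (overlapping!). Copied 'KKKK' from pos 5. Output: "GKKKKKKKKKK"
Token 6: literal('W'). Output: "GKKKKKKKKKKW"
Token 7: backref(off=6, len=4). Buffer before: "GKKKKKKKKKKW" (len 12)
  byte 1: read out[6]='K', append. Buffer now: "GKKKKKKKKKKWK"
  byte 2: read out[7]='K', append. Buffer now: "GKKKKKKKKKKWKK"
  byte 3: read out[8]='K', append. Buffer now: "GKKKKKKKKKKWKKK"
  byte 4: read out[9]='K', append. Buffer now: "GKKKKKKKKKKWKKKK"

Answer: KKKK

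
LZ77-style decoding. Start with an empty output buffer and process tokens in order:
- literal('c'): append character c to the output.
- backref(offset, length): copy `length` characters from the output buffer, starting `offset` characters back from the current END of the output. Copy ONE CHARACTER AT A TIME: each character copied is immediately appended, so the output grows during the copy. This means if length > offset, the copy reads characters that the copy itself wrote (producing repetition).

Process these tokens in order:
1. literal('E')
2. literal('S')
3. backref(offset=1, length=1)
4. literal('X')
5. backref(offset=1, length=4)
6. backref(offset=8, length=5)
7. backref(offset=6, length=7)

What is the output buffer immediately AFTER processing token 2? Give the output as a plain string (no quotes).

Answer: ES

Derivation:
Token 1: literal('E'). Output: "E"
Token 2: literal('S'). Output: "ES"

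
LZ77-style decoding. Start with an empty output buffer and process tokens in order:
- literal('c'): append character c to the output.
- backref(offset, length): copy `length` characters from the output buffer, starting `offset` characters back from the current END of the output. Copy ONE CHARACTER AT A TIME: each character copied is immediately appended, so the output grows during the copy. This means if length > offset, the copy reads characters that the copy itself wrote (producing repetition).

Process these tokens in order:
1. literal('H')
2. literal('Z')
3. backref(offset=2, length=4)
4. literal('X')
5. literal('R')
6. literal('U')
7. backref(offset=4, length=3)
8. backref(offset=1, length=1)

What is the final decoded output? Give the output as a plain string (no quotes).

Answer: HZHZHZXRUZXRR

Derivation:
Token 1: literal('H'). Output: "H"
Token 2: literal('Z'). Output: "HZ"
Token 3: backref(off=2, len=4) (overlapping!). Copied 'HZHZ' from pos 0. Output: "HZHZHZ"
Token 4: literal('X'). Output: "HZHZHZX"
Token 5: literal('R'). Output: "HZHZHZXR"
Token 6: literal('U'). Output: "HZHZHZXRU"
Token 7: backref(off=4, len=3). Copied 'ZXR' from pos 5. Output: "HZHZHZXRUZXR"
Token 8: backref(off=1, len=1). Copied 'R' from pos 11. Output: "HZHZHZXRUZXRR"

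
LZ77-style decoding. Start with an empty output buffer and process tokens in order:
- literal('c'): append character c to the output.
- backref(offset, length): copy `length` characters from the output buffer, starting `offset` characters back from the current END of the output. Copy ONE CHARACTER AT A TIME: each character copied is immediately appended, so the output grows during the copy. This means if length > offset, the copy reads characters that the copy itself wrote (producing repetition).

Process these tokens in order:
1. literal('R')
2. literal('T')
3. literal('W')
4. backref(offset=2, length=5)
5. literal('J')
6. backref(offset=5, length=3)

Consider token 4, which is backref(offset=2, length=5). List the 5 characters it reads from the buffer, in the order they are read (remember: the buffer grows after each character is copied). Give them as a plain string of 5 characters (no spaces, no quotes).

Answer: TWTWT

Derivation:
Token 1: literal('R'). Output: "R"
Token 2: literal('T'). Output: "RT"
Token 3: literal('W'). Output: "RTW"
Token 4: backref(off=2, len=5). Buffer before: "RTW" (len 3)
  byte 1: read out[1]='T', append. Buffer now: "RTWT"
  byte 2: read out[2]='W', append. Buffer now: "RTWTW"
  byte 3: read out[3]='T', append. Buffer now: "RTWTWT"
  byte 4: read out[4]='W', append. Buffer now: "RTWTWTW"
  byte 5: read out[5]='T', append. Buffer now: "RTWTWTWT"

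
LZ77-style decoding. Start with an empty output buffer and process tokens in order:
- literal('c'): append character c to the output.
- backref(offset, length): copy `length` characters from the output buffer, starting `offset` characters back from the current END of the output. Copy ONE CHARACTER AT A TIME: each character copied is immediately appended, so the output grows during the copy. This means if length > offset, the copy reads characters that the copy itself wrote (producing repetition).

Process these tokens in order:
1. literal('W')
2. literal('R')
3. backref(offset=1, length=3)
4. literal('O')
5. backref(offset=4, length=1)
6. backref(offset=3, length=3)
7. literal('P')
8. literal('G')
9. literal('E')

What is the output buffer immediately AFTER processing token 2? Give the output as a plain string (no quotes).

Answer: WR

Derivation:
Token 1: literal('W'). Output: "W"
Token 2: literal('R'). Output: "WR"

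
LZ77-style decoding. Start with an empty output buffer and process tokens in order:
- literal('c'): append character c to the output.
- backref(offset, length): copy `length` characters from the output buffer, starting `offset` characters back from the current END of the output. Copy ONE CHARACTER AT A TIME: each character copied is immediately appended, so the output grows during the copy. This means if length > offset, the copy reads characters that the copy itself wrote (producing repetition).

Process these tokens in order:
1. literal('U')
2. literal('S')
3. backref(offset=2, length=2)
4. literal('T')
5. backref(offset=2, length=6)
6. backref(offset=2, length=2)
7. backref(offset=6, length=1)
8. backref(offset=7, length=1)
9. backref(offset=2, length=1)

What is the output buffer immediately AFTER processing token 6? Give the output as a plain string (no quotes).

Answer: USUSTSTSTSTST

Derivation:
Token 1: literal('U'). Output: "U"
Token 2: literal('S'). Output: "US"
Token 3: backref(off=2, len=2). Copied 'US' from pos 0. Output: "USUS"
Token 4: literal('T'). Output: "USUST"
Token 5: backref(off=2, len=6) (overlapping!). Copied 'STSTST' from pos 3. Output: "USUSTSTSTST"
Token 6: backref(off=2, len=2). Copied 'ST' from pos 9. Output: "USUSTSTSTSTST"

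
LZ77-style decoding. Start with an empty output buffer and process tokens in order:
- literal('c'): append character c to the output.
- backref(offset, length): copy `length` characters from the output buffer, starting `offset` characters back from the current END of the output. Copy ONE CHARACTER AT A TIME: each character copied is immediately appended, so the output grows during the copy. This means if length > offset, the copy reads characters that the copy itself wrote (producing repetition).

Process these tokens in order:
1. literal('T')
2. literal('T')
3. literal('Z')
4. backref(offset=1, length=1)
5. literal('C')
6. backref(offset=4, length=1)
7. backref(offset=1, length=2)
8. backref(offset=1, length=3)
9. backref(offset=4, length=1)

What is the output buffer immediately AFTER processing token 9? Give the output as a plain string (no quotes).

Answer: TTZZCTTTTTTT

Derivation:
Token 1: literal('T'). Output: "T"
Token 2: literal('T'). Output: "TT"
Token 3: literal('Z'). Output: "TTZ"
Token 4: backref(off=1, len=1). Copied 'Z' from pos 2. Output: "TTZZ"
Token 5: literal('C'). Output: "TTZZC"
Token 6: backref(off=4, len=1). Copied 'T' from pos 1. Output: "TTZZCT"
Token 7: backref(off=1, len=2) (overlapping!). Copied 'TT' from pos 5. Output: "TTZZCTTT"
Token 8: backref(off=1, len=3) (overlapping!). Copied 'TTT' from pos 7. Output: "TTZZCTTTTTT"
Token 9: backref(off=4, len=1). Copied 'T' from pos 7. Output: "TTZZCTTTTTTT"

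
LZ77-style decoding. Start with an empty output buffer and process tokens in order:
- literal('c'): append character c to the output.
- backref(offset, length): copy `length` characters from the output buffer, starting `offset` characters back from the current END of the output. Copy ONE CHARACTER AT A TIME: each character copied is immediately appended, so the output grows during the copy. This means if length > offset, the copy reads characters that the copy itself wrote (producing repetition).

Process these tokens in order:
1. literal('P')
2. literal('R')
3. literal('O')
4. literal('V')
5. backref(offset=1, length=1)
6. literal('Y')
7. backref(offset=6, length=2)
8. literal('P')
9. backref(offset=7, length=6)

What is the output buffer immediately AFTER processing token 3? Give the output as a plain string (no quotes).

Token 1: literal('P'). Output: "P"
Token 2: literal('R'). Output: "PR"
Token 3: literal('O'). Output: "PRO"

Answer: PRO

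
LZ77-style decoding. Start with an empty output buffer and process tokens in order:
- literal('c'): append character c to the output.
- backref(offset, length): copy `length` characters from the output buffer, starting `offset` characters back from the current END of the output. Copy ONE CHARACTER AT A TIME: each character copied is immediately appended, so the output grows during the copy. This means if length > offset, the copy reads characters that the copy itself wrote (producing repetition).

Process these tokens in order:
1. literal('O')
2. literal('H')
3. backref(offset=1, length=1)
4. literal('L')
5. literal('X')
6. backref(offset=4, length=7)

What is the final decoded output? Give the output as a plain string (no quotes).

Answer: OHHLXHHLXHHL

Derivation:
Token 1: literal('O'). Output: "O"
Token 2: literal('H'). Output: "OH"
Token 3: backref(off=1, len=1). Copied 'H' from pos 1. Output: "OHH"
Token 4: literal('L'). Output: "OHHL"
Token 5: literal('X'). Output: "OHHLX"
Token 6: backref(off=4, len=7) (overlapping!). Copied 'HHLXHHL' from pos 1. Output: "OHHLXHHLXHHL"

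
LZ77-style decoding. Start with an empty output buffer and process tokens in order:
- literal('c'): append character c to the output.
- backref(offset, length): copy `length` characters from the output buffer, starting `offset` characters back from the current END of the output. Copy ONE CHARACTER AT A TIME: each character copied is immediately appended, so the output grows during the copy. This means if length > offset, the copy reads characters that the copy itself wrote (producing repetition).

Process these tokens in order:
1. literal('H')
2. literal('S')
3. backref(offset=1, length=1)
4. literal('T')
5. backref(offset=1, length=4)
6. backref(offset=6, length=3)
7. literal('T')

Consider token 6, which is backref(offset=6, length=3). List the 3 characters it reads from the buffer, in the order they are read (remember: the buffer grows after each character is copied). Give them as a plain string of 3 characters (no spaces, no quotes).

Answer: STT

Derivation:
Token 1: literal('H'). Output: "H"
Token 2: literal('S'). Output: "HS"
Token 3: backref(off=1, len=1). Copied 'S' from pos 1. Output: "HSS"
Token 4: literal('T'). Output: "HSST"
Token 5: backref(off=1, len=4) (overlapping!). Copied 'TTTT' from pos 3. Output: "HSSTTTTT"
Token 6: backref(off=6, len=3). Buffer before: "HSSTTTTT" (len 8)
  byte 1: read out[2]='S', append. Buffer now: "HSSTTTTTS"
  byte 2: read out[3]='T', append. Buffer now: "HSSTTTTTST"
  byte 3: read out[4]='T', append. Buffer now: "HSSTTTTTSTT"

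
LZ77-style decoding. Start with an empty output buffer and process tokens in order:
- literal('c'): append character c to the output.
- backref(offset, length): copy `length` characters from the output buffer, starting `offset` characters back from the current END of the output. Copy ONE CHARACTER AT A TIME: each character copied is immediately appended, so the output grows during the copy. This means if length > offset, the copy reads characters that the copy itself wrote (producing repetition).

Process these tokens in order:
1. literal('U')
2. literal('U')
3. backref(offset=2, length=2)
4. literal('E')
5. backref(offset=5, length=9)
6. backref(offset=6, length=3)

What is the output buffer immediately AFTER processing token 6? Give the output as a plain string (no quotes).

Answer: UUUUEUUUUEUUUUUEU

Derivation:
Token 1: literal('U'). Output: "U"
Token 2: literal('U'). Output: "UU"
Token 3: backref(off=2, len=2). Copied 'UU' from pos 0. Output: "UUUU"
Token 4: literal('E'). Output: "UUUUE"
Token 5: backref(off=5, len=9) (overlapping!). Copied 'UUUUEUUUU' from pos 0. Output: "UUUUEUUUUEUUUU"
Token 6: backref(off=6, len=3). Copied 'UEU' from pos 8. Output: "UUUUEUUUUEUUUUUEU"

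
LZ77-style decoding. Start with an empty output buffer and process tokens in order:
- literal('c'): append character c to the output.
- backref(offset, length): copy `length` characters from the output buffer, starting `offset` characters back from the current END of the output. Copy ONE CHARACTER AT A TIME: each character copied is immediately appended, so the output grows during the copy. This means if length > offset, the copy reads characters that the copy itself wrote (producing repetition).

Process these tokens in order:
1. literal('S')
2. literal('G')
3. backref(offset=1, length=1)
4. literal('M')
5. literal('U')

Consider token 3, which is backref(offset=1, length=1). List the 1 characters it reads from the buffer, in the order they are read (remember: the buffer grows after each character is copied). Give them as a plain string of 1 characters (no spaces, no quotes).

Token 1: literal('S'). Output: "S"
Token 2: literal('G'). Output: "SG"
Token 3: backref(off=1, len=1). Buffer before: "SG" (len 2)
  byte 1: read out[1]='G', append. Buffer now: "SGG"

Answer: G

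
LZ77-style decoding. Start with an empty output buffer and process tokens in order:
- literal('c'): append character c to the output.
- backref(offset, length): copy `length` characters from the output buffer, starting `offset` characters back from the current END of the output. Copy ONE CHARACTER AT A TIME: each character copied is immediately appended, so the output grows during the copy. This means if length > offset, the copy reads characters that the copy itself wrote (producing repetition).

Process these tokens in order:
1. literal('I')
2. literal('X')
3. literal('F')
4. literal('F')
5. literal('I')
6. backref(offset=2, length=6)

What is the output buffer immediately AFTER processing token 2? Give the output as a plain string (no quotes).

Token 1: literal('I'). Output: "I"
Token 2: literal('X'). Output: "IX"

Answer: IX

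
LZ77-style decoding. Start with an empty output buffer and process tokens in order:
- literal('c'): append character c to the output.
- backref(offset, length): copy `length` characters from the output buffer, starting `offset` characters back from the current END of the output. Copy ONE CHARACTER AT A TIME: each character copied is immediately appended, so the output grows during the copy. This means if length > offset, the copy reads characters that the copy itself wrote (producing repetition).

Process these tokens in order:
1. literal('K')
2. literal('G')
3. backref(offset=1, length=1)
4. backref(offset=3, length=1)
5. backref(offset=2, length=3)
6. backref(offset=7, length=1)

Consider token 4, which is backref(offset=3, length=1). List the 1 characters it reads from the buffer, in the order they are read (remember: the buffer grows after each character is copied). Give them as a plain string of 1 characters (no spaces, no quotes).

Answer: K

Derivation:
Token 1: literal('K'). Output: "K"
Token 2: literal('G'). Output: "KG"
Token 3: backref(off=1, len=1). Copied 'G' from pos 1. Output: "KGG"
Token 4: backref(off=3, len=1). Buffer before: "KGG" (len 3)
  byte 1: read out[0]='K', append. Buffer now: "KGGK"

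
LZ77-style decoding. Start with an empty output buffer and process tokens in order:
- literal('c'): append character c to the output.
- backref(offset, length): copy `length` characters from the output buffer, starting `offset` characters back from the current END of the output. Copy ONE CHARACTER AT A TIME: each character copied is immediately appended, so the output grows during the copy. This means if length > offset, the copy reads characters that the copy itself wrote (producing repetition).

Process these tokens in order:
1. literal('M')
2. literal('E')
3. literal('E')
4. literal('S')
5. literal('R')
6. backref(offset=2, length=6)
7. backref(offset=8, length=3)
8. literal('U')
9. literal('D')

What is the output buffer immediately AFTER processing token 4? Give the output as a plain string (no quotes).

Answer: MEES

Derivation:
Token 1: literal('M'). Output: "M"
Token 2: literal('E'). Output: "ME"
Token 3: literal('E'). Output: "MEE"
Token 4: literal('S'). Output: "MEES"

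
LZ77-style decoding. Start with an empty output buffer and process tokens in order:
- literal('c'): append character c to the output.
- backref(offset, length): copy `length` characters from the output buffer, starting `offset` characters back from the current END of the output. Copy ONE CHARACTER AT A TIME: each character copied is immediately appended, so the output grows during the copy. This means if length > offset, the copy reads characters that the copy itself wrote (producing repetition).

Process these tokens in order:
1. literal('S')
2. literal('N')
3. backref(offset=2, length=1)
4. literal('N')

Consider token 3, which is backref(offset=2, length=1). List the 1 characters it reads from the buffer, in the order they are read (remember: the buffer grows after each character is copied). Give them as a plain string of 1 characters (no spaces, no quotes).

Answer: S

Derivation:
Token 1: literal('S'). Output: "S"
Token 2: literal('N'). Output: "SN"
Token 3: backref(off=2, len=1). Buffer before: "SN" (len 2)
  byte 1: read out[0]='S', append. Buffer now: "SNS"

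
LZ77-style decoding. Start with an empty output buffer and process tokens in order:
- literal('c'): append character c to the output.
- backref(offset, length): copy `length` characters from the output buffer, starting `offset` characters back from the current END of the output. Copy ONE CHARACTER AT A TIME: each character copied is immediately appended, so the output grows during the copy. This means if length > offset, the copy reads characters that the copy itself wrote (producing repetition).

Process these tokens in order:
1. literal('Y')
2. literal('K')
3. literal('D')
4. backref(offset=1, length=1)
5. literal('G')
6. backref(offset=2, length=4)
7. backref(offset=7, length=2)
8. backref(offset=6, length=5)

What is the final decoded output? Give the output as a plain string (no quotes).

Answer: YKDDGDGDGDDDGDGD

Derivation:
Token 1: literal('Y'). Output: "Y"
Token 2: literal('K'). Output: "YK"
Token 3: literal('D'). Output: "YKD"
Token 4: backref(off=1, len=1). Copied 'D' from pos 2. Output: "YKDD"
Token 5: literal('G'). Output: "YKDDG"
Token 6: backref(off=2, len=4) (overlapping!). Copied 'DGDG' from pos 3. Output: "YKDDGDGDG"
Token 7: backref(off=7, len=2). Copied 'DD' from pos 2. Output: "YKDDGDGDGDD"
Token 8: backref(off=6, len=5). Copied 'DGDGD' from pos 5. Output: "YKDDGDGDGDDDGDGD"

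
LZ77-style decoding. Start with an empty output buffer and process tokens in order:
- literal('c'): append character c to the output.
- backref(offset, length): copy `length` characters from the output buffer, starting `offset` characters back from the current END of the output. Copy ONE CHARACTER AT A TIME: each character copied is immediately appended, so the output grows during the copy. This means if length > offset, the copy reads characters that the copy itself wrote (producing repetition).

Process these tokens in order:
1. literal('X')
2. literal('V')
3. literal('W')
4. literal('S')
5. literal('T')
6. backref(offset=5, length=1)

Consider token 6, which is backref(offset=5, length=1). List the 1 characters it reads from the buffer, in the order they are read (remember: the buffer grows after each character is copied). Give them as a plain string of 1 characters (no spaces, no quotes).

Answer: X

Derivation:
Token 1: literal('X'). Output: "X"
Token 2: literal('V'). Output: "XV"
Token 3: literal('W'). Output: "XVW"
Token 4: literal('S'). Output: "XVWS"
Token 5: literal('T'). Output: "XVWST"
Token 6: backref(off=5, len=1). Buffer before: "XVWST" (len 5)
  byte 1: read out[0]='X', append. Buffer now: "XVWSTX"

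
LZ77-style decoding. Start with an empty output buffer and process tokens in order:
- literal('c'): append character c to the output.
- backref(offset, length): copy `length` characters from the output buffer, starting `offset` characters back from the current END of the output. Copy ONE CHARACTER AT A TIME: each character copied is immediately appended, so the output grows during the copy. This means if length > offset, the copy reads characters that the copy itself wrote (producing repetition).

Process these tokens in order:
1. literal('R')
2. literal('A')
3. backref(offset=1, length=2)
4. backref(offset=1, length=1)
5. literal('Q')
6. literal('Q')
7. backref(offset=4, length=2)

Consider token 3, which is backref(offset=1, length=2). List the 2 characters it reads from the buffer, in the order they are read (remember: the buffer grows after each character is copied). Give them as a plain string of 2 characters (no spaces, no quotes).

Token 1: literal('R'). Output: "R"
Token 2: literal('A'). Output: "RA"
Token 3: backref(off=1, len=2). Buffer before: "RA" (len 2)
  byte 1: read out[1]='A', append. Buffer now: "RAA"
  byte 2: read out[2]='A', append. Buffer now: "RAAA"

Answer: AA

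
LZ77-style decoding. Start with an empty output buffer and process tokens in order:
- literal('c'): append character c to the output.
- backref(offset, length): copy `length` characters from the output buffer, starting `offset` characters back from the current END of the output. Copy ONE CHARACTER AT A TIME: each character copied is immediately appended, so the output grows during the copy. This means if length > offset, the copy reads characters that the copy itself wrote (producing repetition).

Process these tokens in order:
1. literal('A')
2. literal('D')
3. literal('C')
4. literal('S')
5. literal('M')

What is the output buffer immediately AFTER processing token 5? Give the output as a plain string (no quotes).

Token 1: literal('A'). Output: "A"
Token 2: literal('D'). Output: "AD"
Token 3: literal('C'). Output: "ADC"
Token 4: literal('S'). Output: "ADCS"
Token 5: literal('M'). Output: "ADCSM"

Answer: ADCSM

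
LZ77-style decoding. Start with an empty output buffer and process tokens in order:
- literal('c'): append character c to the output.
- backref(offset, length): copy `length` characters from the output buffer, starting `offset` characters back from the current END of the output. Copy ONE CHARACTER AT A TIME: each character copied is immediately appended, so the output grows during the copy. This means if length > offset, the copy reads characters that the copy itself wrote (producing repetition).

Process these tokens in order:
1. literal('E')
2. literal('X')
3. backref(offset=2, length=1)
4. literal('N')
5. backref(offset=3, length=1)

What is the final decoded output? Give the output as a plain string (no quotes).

Answer: EXENX

Derivation:
Token 1: literal('E'). Output: "E"
Token 2: literal('X'). Output: "EX"
Token 3: backref(off=2, len=1). Copied 'E' from pos 0. Output: "EXE"
Token 4: literal('N'). Output: "EXEN"
Token 5: backref(off=3, len=1). Copied 'X' from pos 1. Output: "EXENX"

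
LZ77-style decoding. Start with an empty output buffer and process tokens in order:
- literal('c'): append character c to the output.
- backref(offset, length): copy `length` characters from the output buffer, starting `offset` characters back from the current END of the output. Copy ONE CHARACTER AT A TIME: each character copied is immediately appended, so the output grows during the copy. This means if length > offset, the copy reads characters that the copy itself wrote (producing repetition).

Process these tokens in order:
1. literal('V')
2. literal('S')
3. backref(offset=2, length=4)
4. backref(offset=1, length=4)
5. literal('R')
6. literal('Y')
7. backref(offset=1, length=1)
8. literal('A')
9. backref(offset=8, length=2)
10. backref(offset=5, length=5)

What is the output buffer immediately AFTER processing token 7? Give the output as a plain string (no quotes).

Token 1: literal('V'). Output: "V"
Token 2: literal('S'). Output: "VS"
Token 3: backref(off=2, len=4) (overlapping!). Copied 'VSVS' from pos 0. Output: "VSVSVS"
Token 4: backref(off=1, len=4) (overlapping!). Copied 'SSSS' from pos 5. Output: "VSVSVSSSSS"
Token 5: literal('R'). Output: "VSVSVSSSSSR"
Token 6: literal('Y'). Output: "VSVSVSSSSSRY"
Token 7: backref(off=1, len=1). Copied 'Y' from pos 11. Output: "VSVSVSSSSSRYY"

Answer: VSVSVSSSSSRYY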